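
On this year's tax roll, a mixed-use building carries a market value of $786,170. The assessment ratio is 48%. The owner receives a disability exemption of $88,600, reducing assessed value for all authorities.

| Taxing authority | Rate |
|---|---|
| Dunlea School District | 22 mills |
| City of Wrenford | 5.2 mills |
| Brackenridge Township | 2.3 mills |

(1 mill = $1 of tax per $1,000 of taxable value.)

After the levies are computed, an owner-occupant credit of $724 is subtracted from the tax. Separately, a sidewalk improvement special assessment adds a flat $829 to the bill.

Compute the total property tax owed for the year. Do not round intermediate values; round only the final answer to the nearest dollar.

Assessed value = $786,170 × 0.48 = $377,361.6
Taxable value = $377,361.6 − $88,600 = $288,761.6
Dunlea School District: $288,761.6 × 0.022 = $6,352.7552
City of Wrenford: $288,761.6 × 0.0052 = $1,501.56032
Brackenridge Township: $288,761.6 × 0.0023 = $664.15168
Levies subtotal = $8,518.4672
After credit = $8,518.4672 − $724 = $7,794.4672
Total = $7,794.4672 + $829 = $8,623.4672

$8,623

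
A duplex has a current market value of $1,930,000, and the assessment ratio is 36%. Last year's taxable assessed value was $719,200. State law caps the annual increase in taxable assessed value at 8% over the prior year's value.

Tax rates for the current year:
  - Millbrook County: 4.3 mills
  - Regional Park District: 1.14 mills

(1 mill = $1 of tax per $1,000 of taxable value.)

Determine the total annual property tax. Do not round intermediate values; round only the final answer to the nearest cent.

Uncapped assessed value = $1,930,000 × 0.36 = $694,800
Cap limit = $719,200 × 1.08 = $776,736
Taxable assessed value = min($694,800, $776,736) = $694,800 (cap does not bind)
Millbrook County: $694,800 × 0.0043 = $2,987.64
Regional Park District: $694,800 × 0.00114 = $792.072
Total = $3,779.712

$3,779.71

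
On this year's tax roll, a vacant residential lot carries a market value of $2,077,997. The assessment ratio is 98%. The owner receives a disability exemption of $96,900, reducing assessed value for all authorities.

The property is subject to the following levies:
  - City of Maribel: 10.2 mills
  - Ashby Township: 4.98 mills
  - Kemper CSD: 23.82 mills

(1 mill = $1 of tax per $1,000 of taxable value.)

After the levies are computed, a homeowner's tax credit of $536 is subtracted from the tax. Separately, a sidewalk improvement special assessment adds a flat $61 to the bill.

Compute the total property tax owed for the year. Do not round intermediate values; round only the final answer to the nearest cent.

$75,166.95

Assessed value = $2,077,997 × 0.98 = $2,036,437.06
Taxable value = $2,036,437.06 − $96,900 = $1,939,537.06
City of Maribel: $1,939,537.06 × 0.0102 = $19,783.278012
Ashby Township: $1,939,537.06 × 0.00498 = $9,658.8945588
Kemper CSD: $1,939,537.06 × 0.02382 = $46,199.7727692
Levies subtotal = $75,641.94534
After credit = $75,641.94534 − $536 = $75,105.94534
Total = $75,105.94534 + $61 = $75,166.94534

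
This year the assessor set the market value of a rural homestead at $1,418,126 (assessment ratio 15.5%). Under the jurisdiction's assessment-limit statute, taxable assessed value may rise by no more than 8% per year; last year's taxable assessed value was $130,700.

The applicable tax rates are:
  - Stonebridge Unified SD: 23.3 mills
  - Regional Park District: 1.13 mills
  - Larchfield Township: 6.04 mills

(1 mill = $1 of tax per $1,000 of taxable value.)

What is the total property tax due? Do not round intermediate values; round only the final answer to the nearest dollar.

$4,301

Uncapped assessed value = $1,418,126 × 0.155 = $219,809.53
Cap limit = $130,700 × 1.08 = $141,156
Taxable assessed value = min($219,809.53, $141,156) = $141,156 (cap binds)
Stonebridge Unified SD: $141,156 × 0.0233 = $3,288.9348
Regional Park District: $141,156 × 0.00113 = $159.50628
Larchfield Township: $141,156 × 0.00604 = $852.58224
Total = $4,301.02332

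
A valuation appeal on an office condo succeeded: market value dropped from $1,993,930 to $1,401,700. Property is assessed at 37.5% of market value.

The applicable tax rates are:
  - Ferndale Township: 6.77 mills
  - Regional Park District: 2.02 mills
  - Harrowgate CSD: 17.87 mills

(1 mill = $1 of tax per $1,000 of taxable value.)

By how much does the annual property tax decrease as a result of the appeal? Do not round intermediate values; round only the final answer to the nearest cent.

Old assessed value = $1,993,930 × 0.375 = $747,723.75
New assessed value = $1,401,700 × 0.375 = $525,637.5
Combined rate = 0.00677 + 0.00202 + 0.01787 = 0.02666
Old tax = $747,723.75 × 0.02666 = $19,934.315175
New tax = $525,637.5 × 0.02666 = $14,013.49575
Reduction = $19,934.315175 − $14,013.49575 = $5,920.819425

$5,920.82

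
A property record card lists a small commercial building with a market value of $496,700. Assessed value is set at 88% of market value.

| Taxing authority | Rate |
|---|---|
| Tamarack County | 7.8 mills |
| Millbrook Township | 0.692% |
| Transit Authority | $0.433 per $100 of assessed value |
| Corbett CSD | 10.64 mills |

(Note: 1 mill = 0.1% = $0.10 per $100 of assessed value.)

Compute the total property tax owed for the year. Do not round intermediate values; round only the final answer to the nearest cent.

Assessed value = $496,700 × 0.88 = $437,096
Tamarack County: $437,096 × 0.0078 = $3,409.3488
Millbrook Township: $437,096 × 0.00692 = $3,024.70432
Transit Authority: $437,096 × 0.00433 = $1,892.62568
Corbett CSD: $437,096 × 0.01064 = $4,650.70144
Total = $12,977.38024

$12,977.38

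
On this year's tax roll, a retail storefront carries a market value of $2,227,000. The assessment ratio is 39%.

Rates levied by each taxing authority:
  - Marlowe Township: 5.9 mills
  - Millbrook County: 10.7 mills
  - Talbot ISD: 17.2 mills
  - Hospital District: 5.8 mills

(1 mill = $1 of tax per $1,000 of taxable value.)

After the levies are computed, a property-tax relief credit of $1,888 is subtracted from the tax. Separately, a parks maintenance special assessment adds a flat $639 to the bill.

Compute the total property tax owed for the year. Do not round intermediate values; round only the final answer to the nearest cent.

$33,144.79

Assessed value = $2,227,000 × 0.39 = $868,530
Marlowe Township: $868,530 × 0.0059 = $5,124.327
Millbrook County: $868,530 × 0.0107 = $9,293.271
Talbot ISD: $868,530 × 0.0172 = $14,938.716
Hospital District: $868,530 × 0.0058 = $5,037.474
Levies subtotal = $34,393.788
After credit = $34,393.788 − $1,888 = $32,505.788
Total = $32,505.788 + $639 = $33,144.788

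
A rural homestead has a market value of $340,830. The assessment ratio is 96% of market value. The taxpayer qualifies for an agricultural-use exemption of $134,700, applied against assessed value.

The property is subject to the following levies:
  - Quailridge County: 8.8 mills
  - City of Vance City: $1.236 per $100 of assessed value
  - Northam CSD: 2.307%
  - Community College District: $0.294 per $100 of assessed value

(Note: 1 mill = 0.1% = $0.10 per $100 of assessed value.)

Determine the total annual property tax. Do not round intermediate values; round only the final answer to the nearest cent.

Assessed value = $340,830 × 0.96 = $327,196.8
Taxable value = $327,196.8 − $134,700 = $192,496.8
Quailridge County: $192,496.8 × 0.0088 = $1,693.97184
City of Vance City: $192,496.8 × 0.01236 = $2,379.260448
Northam CSD: $192,496.8 × 0.02307 = $4,440.901176
Community College District: $192,496.8 × 0.00294 = $565.940592
Total = $9,080.074056

$9,080.07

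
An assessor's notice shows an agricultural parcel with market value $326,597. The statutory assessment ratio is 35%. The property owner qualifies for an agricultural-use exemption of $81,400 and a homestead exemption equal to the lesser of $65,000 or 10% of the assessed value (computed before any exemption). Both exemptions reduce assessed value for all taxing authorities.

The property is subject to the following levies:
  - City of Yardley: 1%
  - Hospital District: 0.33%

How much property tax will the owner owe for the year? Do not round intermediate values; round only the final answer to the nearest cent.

Assessed value = $326,597 × 0.35 = $114,308.95
Homestead exemption = min($65,000, 10% × $114,308.95) = min($65,000, $11,430.895) = $11,430.895 (percentage binds)
Taxable value = $114,308.95 − $81,400 − $11,430.895 = $21,478.055
City of Yardley: $21,478.055 × 0.01 = $214.78055
Hospital District: $21,478.055 × 0.0033 = $70.8775815
Total = $285.6581315

$285.66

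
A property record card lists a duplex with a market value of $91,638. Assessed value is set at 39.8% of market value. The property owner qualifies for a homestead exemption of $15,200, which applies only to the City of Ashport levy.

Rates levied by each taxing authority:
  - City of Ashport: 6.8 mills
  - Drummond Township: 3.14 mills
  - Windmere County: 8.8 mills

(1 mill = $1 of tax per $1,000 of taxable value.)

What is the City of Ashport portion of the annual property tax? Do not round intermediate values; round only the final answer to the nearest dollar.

$145

Assessed value = $91,638 × 0.398 = $36,471.924
City of Ashport taxable value = $36,471.924 − $15,200 = $21,271.924
City of Ashport levy = $21,271.924 × 0.0068 = $144.6490832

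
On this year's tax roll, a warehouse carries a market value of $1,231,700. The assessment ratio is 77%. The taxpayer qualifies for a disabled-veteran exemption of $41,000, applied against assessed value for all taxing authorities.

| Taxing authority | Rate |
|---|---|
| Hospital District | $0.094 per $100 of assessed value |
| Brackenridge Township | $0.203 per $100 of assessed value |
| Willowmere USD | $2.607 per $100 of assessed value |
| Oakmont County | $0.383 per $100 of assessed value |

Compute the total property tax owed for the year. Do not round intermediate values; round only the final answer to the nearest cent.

$29,826.53

Assessed value = $1,231,700 × 0.77 = $948,409
Taxable value = $948,409 − $41,000 = $907,409
Hospital District: $907,409 × 0.00094 = $852.96446
Brackenridge Township: $907,409 × 0.00203 = $1,842.04027
Willowmere USD: $907,409 × 0.02607 = $23,656.15263
Oakmont County: $907,409 × 0.00383 = $3,475.37647
Total = $852.96446 + $1,842.04027 + $23,656.15263 + $3,475.37647 = $29,826.53383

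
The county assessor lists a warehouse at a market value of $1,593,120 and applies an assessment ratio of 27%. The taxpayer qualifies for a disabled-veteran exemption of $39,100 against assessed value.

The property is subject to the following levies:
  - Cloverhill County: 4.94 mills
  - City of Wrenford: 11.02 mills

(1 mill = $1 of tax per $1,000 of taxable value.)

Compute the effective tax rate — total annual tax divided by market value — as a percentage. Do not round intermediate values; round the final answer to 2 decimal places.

0.39%

Assessed value = $1,593,120 × 0.27 = $430,142.4
Taxable value = $430,142.4 − $39,100 = $391,042.4
Cloverhill County: $391,042.4 × 0.00494 = $1,931.749456
City of Wrenford: $391,042.4 × 0.01102 = $4,309.287248
Total tax = $6,241.036704
Effective rate = $6,241.036704 ÷ $1,593,120 = 0.39% of market value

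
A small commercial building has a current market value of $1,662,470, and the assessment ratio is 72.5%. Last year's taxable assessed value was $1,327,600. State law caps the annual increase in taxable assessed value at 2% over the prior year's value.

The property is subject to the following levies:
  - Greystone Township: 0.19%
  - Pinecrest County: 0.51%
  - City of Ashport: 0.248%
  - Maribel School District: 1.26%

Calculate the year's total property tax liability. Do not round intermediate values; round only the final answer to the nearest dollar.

Uncapped assessed value = $1,662,470 × 0.725 = $1,205,290.75
Cap limit = $1,327,600 × 1.02 = $1,354,152
Taxable assessed value = min($1,205,290.75, $1,354,152) = $1,205,290.75 (cap does not bind)
Greystone Township: $1,205,290.75 × 0.0019 = $2,290.052425
Pinecrest County: $1,205,290.75 × 0.0051 = $6,146.982825
City of Ashport: $1,205,290.75 × 0.00248 = $2,989.12106
Maribel School District: $1,205,290.75 × 0.0126 = $15,186.66345
Total = $26,612.81976

$26,613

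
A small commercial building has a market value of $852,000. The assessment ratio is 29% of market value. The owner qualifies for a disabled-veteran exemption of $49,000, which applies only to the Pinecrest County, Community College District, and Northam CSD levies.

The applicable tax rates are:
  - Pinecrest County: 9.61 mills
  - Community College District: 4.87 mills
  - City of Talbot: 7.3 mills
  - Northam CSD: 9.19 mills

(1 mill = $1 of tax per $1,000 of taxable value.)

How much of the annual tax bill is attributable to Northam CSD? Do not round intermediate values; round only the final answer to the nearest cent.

$1,820.36

Assessed value = $852,000 × 0.29 = $247,080
Northam CSD taxable value = $247,080 − $49,000 = $198,080
Northam CSD levy = $198,080 × 0.00919 = $1,820.3552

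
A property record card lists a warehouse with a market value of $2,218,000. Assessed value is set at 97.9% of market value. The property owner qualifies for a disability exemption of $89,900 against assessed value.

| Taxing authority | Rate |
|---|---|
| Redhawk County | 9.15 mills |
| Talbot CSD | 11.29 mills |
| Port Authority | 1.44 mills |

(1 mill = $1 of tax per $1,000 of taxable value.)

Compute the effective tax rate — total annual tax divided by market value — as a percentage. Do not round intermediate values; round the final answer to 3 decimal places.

2.053%

Assessed value = $2,218,000 × 0.979 = $2,171,422
Taxable value = $2,171,422 − $89,900 = $2,081,522
Redhawk County: $2,081,522 × 0.00915 = $19,045.9263
Talbot CSD: $2,081,522 × 0.01129 = $23,500.38338
Port Authority: $2,081,522 × 0.00144 = $2,997.39168
Total tax = $45,543.70136
Effective rate = $45,543.70136 ÷ $2,218,000 = 2.053% of market value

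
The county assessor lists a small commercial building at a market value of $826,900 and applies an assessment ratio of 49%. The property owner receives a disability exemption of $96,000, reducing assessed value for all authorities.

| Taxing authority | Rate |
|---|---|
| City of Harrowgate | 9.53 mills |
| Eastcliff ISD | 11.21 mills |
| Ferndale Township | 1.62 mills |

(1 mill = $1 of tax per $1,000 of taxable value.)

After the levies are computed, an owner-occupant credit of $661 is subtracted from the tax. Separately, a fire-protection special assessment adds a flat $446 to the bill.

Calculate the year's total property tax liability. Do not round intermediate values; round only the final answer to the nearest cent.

Assessed value = $826,900 × 0.49 = $405,181
Taxable value = $405,181 − $96,000 = $309,181
City of Harrowgate: $309,181 × 0.00953 = $2,946.49493
Eastcliff ISD: $309,181 × 0.01121 = $3,465.91901
Ferndale Township: $309,181 × 0.00162 = $500.87322
Levies subtotal = $6,913.28716
After credit = $6,913.28716 − $661 = $6,252.28716
Total = $6,252.28716 + $446 = $6,698.28716

$6,698.29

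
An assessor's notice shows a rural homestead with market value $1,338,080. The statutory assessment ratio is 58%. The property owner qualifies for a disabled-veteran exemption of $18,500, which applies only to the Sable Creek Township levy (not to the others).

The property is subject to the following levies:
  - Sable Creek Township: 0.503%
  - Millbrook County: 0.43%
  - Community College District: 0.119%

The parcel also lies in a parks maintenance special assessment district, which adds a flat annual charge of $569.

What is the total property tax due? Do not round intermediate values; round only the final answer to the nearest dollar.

Assessed value = $1,338,080 × 0.58 = $776,086.4
Sable Creek Township: ($776,086.4 − $18,500) × 0.00503 = $757,586.4 × 0.00503 = $3,810.659592
Millbrook County: $776,086.4 × 0.0043 = $3,337.17152
Community College District: $776,086.4 × 0.00119 = $923.542816
Levies subtotal = $8,071.373928
Total = $8,071.373928 + $569 = $8,640.373928

$8,640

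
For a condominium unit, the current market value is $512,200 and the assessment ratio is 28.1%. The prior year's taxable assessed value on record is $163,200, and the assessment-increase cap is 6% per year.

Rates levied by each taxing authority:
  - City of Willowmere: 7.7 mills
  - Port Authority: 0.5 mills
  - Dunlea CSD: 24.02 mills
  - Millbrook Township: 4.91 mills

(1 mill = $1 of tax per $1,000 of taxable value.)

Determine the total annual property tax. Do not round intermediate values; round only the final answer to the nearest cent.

$5,344.05

Uncapped assessed value = $512,200 × 0.281 = $143,928.2
Cap limit = $163,200 × 1.06 = $172,992
Taxable assessed value = min($143,928.2, $172,992) = $143,928.2 (cap does not bind)
City of Willowmere: $143,928.2 × 0.0077 = $1,108.24714
Port Authority: $143,928.2 × 0.0005 = $71.9641
Dunlea CSD: $143,928.2 × 0.02402 = $3,457.155364
Millbrook Township: $143,928.2 × 0.00491 = $706.687462
Total = $5,344.054066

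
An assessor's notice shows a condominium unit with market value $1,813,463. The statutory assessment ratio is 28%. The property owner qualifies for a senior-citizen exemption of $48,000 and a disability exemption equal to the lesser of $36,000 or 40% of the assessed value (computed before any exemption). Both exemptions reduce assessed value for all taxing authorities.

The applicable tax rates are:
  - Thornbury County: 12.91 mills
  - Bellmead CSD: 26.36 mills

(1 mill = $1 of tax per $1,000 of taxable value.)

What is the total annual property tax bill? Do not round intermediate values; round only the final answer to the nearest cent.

Assessed value = $1,813,463 × 0.28 = $507,769.64
Disability exemption = min($36,000, 40% × $507,769.64) = min($36,000, $203,107.856) = $36,000 (dollar cap binds)
Taxable value = $507,769.64 − $48,000 − $36,000 = $423,769.64
Thornbury County: $423,769.64 × 0.01291 = $5,470.8660524
Bellmead CSD: $423,769.64 × 0.02636 = $11,170.5677104
Total = $16,641.4337628

$16,641.43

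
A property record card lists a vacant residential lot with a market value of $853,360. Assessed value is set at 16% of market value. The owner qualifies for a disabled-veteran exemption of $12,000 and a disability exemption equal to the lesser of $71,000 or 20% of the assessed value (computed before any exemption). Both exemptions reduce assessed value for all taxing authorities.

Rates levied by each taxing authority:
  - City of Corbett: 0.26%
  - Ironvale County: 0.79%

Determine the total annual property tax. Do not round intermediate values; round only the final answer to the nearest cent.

Assessed value = $853,360 × 0.16 = $136,537.6
Disability exemption = min($71,000, 20% × $136,537.6) = min($71,000, $27,307.52) = $27,307.52 (percentage binds)
Taxable value = $136,537.6 − $12,000 − $27,307.52 = $97,230.08
City of Corbett: $97,230.08 × 0.0026 = $252.798208
Ironvale County: $97,230.08 × 0.0079 = $768.117632
Total = $1,020.91584

$1,020.92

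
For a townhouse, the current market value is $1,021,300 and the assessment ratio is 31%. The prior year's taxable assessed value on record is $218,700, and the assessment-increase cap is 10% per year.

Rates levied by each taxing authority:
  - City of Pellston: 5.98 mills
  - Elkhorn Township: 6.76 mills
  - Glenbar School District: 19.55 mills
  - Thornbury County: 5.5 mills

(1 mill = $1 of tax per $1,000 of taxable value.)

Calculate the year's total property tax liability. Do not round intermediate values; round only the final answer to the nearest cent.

$9,091.14

Uncapped assessed value = $1,021,300 × 0.31 = $316,603
Cap limit = $218,700 × 1.1 = $240,570
Taxable assessed value = min($316,603, $240,570) = $240,570 (cap binds)
City of Pellston: $240,570 × 0.00598 = $1,438.6086
Elkhorn Township: $240,570 × 0.00676 = $1,626.2532
Glenbar School District: $240,570 × 0.01955 = $4,703.1435
Thornbury County: $240,570 × 0.0055 = $1,323.135
Total = $9,091.1403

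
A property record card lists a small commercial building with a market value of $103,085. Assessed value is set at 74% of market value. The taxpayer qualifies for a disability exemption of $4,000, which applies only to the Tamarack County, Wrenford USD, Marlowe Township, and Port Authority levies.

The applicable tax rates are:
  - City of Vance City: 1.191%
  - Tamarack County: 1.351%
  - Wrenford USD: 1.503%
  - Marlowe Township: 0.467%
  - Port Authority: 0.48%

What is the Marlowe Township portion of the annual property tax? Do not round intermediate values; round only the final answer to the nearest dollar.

Assessed value = $103,085 × 0.74 = $76,282.9
Marlowe Township taxable value = $76,282.9 − $4,000 = $72,282.9
Marlowe Township levy = $72,282.9 × 0.00467 = $337.561143

$338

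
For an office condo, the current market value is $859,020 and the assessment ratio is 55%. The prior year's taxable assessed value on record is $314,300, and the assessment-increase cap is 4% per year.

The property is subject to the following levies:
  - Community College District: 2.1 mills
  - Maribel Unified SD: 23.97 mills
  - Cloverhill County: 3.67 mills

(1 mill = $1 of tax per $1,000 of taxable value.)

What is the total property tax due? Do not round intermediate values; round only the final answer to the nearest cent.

$9,721.17

Uncapped assessed value = $859,020 × 0.55 = $472,461
Cap limit = $314,300 × 1.04 = $326,872
Taxable assessed value = min($472,461, $326,872) = $326,872 (cap binds)
Community College District: $326,872 × 0.0021 = $686.4312
Maribel Unified SD: $326,872 × 0.02397 = $7,835.12184
Cloverhill County: $326,872 × 0.00367 = $1,199.62024
Total = $9,721.17328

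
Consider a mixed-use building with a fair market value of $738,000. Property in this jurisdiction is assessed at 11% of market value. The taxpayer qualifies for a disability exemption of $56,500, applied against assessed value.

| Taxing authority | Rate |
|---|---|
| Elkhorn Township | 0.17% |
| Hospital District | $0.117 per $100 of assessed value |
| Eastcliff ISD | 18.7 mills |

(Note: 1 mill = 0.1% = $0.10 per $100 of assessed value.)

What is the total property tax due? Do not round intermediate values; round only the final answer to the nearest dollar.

$532

Assessed value = $738,000 × 0.11 = $81,180
Taxable value = $81,180 − $56,500 = $24,680
Elkhorn Township: $24,680 × 0.0017 = $41.956
Hospital District: $24,680 × 0.00117 = $28.8756
Eastcliff ISD: $24,680 × 0.0187 = $461.516
Total = $532.3476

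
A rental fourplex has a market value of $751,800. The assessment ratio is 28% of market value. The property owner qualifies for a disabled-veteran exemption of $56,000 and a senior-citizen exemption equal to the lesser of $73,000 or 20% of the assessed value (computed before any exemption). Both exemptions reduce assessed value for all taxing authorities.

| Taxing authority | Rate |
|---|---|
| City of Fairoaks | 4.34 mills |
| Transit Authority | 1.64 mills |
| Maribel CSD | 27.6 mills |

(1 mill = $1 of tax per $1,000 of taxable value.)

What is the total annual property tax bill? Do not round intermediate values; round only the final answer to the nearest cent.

$3,774.50

Assessed value = $751,800 × 0.28 = $210,504
Senior-citizen exemption = min($73,000, 20% × $210,504) = min($73,000, $42,100.8) = $42,100.8 (percentage binds)
Taxable value = $210,504 − $56,000 − $42,100.8 = $112,403.2
City of Fairoaks: $112,403.2 × 0.00434 = $487.829888
Transit Authority: $112,403.2 × 0.00164 = $184.341248
Maribel CSD: $112,403.2 × 0.0276 = $3,102.32832
Total = $3,774.499456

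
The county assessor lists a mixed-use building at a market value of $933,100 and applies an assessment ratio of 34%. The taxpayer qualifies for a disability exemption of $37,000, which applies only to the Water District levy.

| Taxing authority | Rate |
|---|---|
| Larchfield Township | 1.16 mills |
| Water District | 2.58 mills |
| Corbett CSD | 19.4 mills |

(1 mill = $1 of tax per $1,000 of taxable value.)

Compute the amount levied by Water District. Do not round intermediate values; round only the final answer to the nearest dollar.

Assessed value = $933,100 × 0.34 = $317,254
Water District taxable value = $317,254 − $37,000 = $280,254
Water District levy = $280,254 × 0.00258 = $723.05532

$723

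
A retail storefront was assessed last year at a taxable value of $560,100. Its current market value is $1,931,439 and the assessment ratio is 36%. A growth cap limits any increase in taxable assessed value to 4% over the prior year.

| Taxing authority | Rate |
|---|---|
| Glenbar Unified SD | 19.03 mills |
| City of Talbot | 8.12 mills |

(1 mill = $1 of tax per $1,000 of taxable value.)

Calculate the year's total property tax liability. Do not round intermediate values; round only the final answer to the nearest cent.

Uncapped assessed value = $1,931,439 × 0.36 = $695,318.04
Cap limit = $560,100 × 1.04 = $582,504
Taxable assessed value = min($695,318.04, $582,504) = $582,504 (cap binds)
Glenbar Unified SD: $582,504 × 0.01903 = $11,085.05112
City of Talbot: $582,504 × 0.00812 = $4,729.93248
Total = $15,814.9836

$15,814.98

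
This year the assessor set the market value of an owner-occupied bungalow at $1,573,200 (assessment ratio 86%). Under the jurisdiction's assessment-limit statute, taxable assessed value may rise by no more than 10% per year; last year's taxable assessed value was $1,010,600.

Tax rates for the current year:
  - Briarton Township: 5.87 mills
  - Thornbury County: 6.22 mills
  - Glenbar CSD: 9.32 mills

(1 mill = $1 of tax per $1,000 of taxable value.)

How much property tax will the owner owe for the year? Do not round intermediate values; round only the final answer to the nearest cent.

Uncapped assessed value = $1,573,200 × 0.86 = $1,352,952
Cap limit = $1,010,600 × 1.1 = $1,111,660
Taxable assessed value = min($1,352,952, $1,111,660) = $1,111,660 (cap binds)
Briarton Township: $1,111,660 × 0.00587 = $6,525.4442
Thornbury County: $1,111,660 × 0.00622 = $6,914.5252
Glenbar CSD: $1,111,660 × 0.00932 = $10,360.6712
Total = $23,800.6406

$23,800.64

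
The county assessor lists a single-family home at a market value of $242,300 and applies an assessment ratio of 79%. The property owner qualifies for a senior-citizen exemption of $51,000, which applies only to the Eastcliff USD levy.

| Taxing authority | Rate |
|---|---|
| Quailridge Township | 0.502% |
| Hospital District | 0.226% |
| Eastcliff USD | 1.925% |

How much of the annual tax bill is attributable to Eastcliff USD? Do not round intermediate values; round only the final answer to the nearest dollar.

$2,703

Assessed value = $242,300 × 0.79 = $191,417
Eastcliff USD taxable value = $191,417 − $51,000 = $140,417
Eastcliff USD levy = $140,417 × 0.01925 = $2,703.02725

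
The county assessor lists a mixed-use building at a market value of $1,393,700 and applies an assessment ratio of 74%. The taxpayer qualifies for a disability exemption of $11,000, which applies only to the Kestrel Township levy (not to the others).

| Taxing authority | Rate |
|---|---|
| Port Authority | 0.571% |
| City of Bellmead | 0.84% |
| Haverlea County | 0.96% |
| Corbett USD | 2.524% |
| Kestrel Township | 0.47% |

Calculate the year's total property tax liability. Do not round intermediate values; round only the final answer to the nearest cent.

$55,279.58

Assessed value = $1,393,700 × 0.74 = $1,031,338
Port Authority: $1,031,338 × 0.00571 = $5,888.93998
City of Bellmead: $1,031,338 × 0.0084 = $8,663.2392
Haverlea County: $1,031,338 × 0.0096 = $9,900.8448
Corbett USD: $1,031,338 × 0.02524 = $26,030.97112
Kestrel Township: ($1,031,338 − $11,000) × 0.0047 = $1,020,338 × 0.0047 = $4,795.5886
Total = $55,279.5837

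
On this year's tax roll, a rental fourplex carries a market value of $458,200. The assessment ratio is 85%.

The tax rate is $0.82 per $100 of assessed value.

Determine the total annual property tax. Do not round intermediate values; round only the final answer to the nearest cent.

$3,193.65

Assessed value = $458,200 × 0.85 = $389,470
Tax = $389,470 × 0.0082 = $3,193.654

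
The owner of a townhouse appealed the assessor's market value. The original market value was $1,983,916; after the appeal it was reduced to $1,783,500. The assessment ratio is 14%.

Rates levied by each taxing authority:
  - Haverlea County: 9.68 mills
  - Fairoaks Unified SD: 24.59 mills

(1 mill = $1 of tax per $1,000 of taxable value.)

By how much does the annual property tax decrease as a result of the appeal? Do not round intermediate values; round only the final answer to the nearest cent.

Old assessed value = $1,983,916 × 0.14 = $277,748.24
New assessed value = $1,783,500 × 0.14 = $249,690
Combined rate = 0.00968 + 0.02459 = 0.03427
Old tax = $277,748.24 × 0.03427 = $9,518.4321848
New tax = $249,690 × 0.03427 = $8,556.8763
Reduction = $9,518.4321848 − $8,556.8763 = $961.5558848

$961.56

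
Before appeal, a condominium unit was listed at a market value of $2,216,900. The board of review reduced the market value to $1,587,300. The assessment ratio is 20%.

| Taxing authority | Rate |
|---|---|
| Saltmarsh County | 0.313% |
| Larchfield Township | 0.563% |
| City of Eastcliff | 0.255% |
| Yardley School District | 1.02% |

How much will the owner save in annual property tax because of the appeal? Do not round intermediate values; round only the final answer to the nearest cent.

Old assessed value = $2,216,900 × 0.2 = $443,380
New assessed value = $1,587,300 × 0.2 = $317,460
Combined rate = 0.00313 + 0.00563 + 0.00255 + 0.0102 = 0.02151
Old tax = $443,380 × 0.02151 = $9,537.1038
New tax = $317,460 × 0.02151 = $6,828.5646
Reduction = $9,537.1038 − $6,828.5646 = $2,708.5392

$2,708.54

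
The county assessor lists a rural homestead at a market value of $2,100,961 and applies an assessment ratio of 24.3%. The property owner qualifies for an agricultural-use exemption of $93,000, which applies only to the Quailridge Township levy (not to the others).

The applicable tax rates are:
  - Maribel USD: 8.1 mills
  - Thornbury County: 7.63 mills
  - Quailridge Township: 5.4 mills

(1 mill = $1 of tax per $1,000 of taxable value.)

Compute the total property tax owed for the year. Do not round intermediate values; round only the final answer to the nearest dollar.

$10,285

Assessed value = $2,100,961 × 0.243 = $510,533.523
Maribel USD: $510,533.523 × 0.0081 = $4,135.3215363
Thornbury County: $510,533.523 × 0.00763 = $3,895.37078049
Quailridge Township: ($510,533.523 − $93,000) × 0.0054 = $417,533.523 × 0.0054 = $2,254.6810242
Total = $10,285.37334099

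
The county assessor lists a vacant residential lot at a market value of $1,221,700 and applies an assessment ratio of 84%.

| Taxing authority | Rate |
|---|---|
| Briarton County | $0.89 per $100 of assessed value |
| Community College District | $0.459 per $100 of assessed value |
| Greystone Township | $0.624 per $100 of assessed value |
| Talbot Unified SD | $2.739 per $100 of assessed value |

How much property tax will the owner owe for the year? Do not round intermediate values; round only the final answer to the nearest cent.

Assessed value = $1,221,700 × 0.84 = $1,026,228
Briarton County: $1,026,228 × 0.0089 = $9,133.4292
Community College District: $1,026,228 × 0.00459 = $4,710.38652
Greystone Township: $1,026,228 × 0.00624 = $6,403.66272
Talbot Unified SD: $1,026,228 × 0.02739 = $28,108.38492
Total = $9,133.4292 + $4,710.38652 + $6,403.66272 + $28,108.38492 = $48,355.86336

$48,355.86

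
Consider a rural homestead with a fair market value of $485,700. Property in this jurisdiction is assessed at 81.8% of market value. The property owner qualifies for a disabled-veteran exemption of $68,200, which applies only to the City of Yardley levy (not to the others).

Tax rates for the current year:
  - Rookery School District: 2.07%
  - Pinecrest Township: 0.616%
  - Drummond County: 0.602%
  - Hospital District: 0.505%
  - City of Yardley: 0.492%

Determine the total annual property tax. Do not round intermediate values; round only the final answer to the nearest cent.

$16,688.87

Assessed value = $485,700 × 0.818 = $397,302.6
Rookery School District: $397,302.6 × 0.0207 = $8,224.16382
Pinecrest Township: $397,302.6 × 0.00616 = $2,447.384016
Drummond County: $397,302.6 × 0.00602 = $2,391.761652
Hospital District: $397,302.6 × 0.00505 = $2,006.37813
City of Yardley: ($397,302.6 − $68,200) × 0.00492 = $329,102.6 × 0.00492 = $1,619.184792
Total = $16,688.87241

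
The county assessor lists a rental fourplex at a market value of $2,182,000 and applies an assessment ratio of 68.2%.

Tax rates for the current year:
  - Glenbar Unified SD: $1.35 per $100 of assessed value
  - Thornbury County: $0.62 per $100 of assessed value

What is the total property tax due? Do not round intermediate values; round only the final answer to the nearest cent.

Assessed value = $2,182,000 × 0.682 = $1,488,124
Glenbar Unified SD: $1,488,124 × 0.0135 = $20,089.674
Thornbury County: $1,488,124 × 0.0062 = $9,226.3688
Total = $20,089.674 + $9,226.3688 = $29,316.0428

$29,316.04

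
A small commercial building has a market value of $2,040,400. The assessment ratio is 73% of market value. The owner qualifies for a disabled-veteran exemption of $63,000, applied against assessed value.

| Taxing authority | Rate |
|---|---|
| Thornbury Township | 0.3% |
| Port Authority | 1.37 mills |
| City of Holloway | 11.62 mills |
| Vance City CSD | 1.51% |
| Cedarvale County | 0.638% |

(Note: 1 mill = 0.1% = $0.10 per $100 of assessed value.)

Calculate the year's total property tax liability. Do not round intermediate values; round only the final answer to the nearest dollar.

Assessed value = $2,040,400 × 0.73 = $1,489,492
Taxable value = $1,489,492 − $63,000 = $1,426,492
Thornbury Township: $1,426,492 × 0.003 = $4,279.476
Port Authority: $1,426,492 × 0.00137 = $1,954.29404
City of Holloway: $1,426,492 × 0.01162 = $16,575.83704
Vance City CSD: $1,426,492 × 0.0151 = $21,540.0292
Cedarvale County: $1,426,492 × 0.00638 = $9,101.01896
Total = $53,450.65524

$53,451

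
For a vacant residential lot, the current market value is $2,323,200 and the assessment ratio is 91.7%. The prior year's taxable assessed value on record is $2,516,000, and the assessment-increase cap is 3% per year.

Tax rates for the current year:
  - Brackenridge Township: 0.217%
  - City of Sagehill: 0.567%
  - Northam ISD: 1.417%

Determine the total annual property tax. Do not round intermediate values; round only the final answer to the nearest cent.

Uncapped assessed value = $2,323,200 × 0.917 = $2,130,374.4
Cap limit = $2,516,000 × 1.03 = $2,591,480
Taxable assessed value = min($2,130,374.4, $2,591,480) = $2,130,374.4 (cap does not bind)
Brackenridge Township: $2,130,374.4 × 0.00217 = $4,622.912448
City of Sagehill: $2,130,374.4 × 0.00567 = $12,079.222848
Northam ISD: $2,130,374.4 × 0.01417 = $30,187.405248
Total = $46,889.540544

$46,889.54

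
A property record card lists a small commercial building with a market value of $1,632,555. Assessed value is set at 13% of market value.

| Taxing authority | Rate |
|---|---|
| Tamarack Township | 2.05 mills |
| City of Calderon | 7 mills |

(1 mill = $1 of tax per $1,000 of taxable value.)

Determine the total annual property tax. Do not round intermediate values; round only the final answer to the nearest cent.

$1,920.70

Assessed value = $1,632,555 × 0.13 = $212,232.15
Tamarack Township: $212,232.15 × 0.00205 = $435.0759075
City of Calderon: $212,232.15 × 0.007 = $1,485.62505
Total = $435.0759075 + $1,485.62505 = $1,920.7009575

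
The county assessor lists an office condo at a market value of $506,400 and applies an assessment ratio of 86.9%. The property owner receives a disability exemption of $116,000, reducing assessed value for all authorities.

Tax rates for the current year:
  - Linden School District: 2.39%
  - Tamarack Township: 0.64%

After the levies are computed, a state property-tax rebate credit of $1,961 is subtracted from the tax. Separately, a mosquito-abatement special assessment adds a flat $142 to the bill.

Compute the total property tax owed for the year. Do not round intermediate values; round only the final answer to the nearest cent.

Assessed value = $506,400 × 0.869 = $440,061.6
Taxable value = $440,061.6 − $116,000 = $324,061.6
Linden School District: $324,061.6 × 0.0239 = $7,745.07224
Tamarack Township: $324,061.6 × 0.0064 = $2,073.99424
Levies subtotal = $9,819.06648
After credit = $9,819.06648 − $1,961 = $7,858.06648
Total = $7,858.06648 + $142 = $8,000.06648

$8,000.07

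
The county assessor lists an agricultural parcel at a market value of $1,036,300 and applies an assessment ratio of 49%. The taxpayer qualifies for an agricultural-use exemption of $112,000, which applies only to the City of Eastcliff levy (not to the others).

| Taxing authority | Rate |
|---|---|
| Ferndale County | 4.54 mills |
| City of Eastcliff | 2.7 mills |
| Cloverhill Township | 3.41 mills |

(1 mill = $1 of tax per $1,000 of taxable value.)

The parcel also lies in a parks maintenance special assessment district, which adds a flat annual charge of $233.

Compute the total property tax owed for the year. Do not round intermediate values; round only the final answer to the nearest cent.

Assessed value = $1,036,300 × 0.49 = $507,787
Ferndale County: $507,787 × 0.00454 = $2,305.35298
City of Eastcliff: ($507,787 − $112,000) × 0.0027 = $395,787 × 0.0027 = $1,068.6249
Cloverhill Township: $507,787 × 0.00341 = $1,731.55367
Levies subtotal = $5,105.53155
Total = $5,105.53155 + $233 = $5,338.53155

$5,338.53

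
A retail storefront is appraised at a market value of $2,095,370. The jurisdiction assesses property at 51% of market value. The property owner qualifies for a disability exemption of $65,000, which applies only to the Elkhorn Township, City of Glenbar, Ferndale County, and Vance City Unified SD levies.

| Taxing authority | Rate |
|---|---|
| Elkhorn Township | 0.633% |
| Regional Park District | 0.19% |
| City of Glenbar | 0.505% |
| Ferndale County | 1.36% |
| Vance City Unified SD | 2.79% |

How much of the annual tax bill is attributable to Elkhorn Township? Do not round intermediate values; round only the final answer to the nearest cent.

Assessed value = $2,095,370 × 0.51 = $1,068,638.7
Elkhorn Township taxable value = $1,068,638.7 − $65,000 = $1,003,638.7
Elkhorn Township levy = $1,003,638.7 × 0.00633 = $6,353.032971

$6,353.03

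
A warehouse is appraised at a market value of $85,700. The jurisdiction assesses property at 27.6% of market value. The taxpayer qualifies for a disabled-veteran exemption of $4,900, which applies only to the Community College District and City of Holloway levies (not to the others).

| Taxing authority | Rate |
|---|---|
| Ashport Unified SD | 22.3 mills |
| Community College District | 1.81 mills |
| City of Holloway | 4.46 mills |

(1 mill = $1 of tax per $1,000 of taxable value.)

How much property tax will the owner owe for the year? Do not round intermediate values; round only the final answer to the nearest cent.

$645.05

Assessed value = $85,700 × 0.276 = $23,653.2
Ashport Unified SD: $23,653.2 × 0.0223 = $527.46636
Community College District: ($23,653.2 − $4,900) × 0.00181 = $18,753.2 × 0.00181 = $33.943292
City of Holloway: ($23,653.2 − $4,900) × 0.00446 = $18,753.2 × 0.00446 = $83.639272
Total = $645.048924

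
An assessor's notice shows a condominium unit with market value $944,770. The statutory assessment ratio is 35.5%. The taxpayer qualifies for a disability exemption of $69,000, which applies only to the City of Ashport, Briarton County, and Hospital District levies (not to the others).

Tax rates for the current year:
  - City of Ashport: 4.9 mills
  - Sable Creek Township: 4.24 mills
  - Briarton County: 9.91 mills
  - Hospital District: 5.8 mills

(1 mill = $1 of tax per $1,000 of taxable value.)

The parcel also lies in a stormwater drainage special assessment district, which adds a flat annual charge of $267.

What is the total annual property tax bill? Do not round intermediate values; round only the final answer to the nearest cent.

Assessed value = $944,770 × 0.355 = $335,393.35
City of Ashport: ($335,393.35 − $69,000) × 0.0049 = $266,393.35 × 0.0049 = $1,305.327415
Sable Creek Township: $335,393.35 × 0.00424 = $1,422.067804
Briarton County: ($335,393.35 − $69,000) × 0.00991 = $266,393.35 × 0.00991 = $2,639.9580985
Hospital District: ($335,393.35 − $69,000) × 0.0058 = $266,393.35 × 0.0058 = $1,545.08143
Levies subtotal = $6,912.4347475
Total = $6,912.4347475 + $267 = $7,179.4347475

$7,179.43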